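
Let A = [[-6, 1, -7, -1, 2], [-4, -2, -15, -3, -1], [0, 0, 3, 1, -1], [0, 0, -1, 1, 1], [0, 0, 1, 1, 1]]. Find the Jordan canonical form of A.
J = [[-4, 1, 0, 0, 0], [0, -4, 0, 0, 0], [0, 0, 1, 0, 0], [0, 0, 0, 2, 0], [0, 0, 0, 0, 2]]

The characteristic polynomial is det(xI - A) = (x - 2)^2(x - 1)(x + 4)^2, so the eigenvalues are -4 (algebraic multiplicity 2), 1 (algebraic multiplicity 1), 2 (algebraic multiplicity 2).

For λ = -4: rank(A + 4I) = 4, rank((A + 4I)^2) = 3. The eigenspace has dimension 5 - 4 = 1, so there is 1 Jordan block; the rank sequence gives block sizes [2].

For λ = 1: algebraic multiplicity 1 gives one 1×1 block.

For λ = 2: rank(A - 2I) = 3. The eigenspace has dimension 5 - 3 = 2, so there are 2 Jordan blocks; the rank sequence gives block sizes [1, 1].

Assembling the blocks gives the Jordan form J above.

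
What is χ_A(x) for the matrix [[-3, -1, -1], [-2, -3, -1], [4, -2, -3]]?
xI - A = [[x + 3, 1, 1], [2, x + 3, 1], [-4, 2, x + 3]].

Expanding det(xI - A) along the first row:
det(xI - A) = + (x + 3)·det([[x + 3, 1], [2, x + 3]]) - (1)·det([[2, 1], [-4, x + 3]]) + (1)·det([[2, x + 3], [-4, 2]]).

Evaluating gives χ_A(x) = x^3 + 9x^2 + 27x + 27 = (x + 3)^3.

χ_A(x) = (x + 3)^3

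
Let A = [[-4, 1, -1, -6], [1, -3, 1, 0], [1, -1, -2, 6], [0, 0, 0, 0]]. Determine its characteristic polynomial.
χ_A(x) = x(x + 3)^3

xI - A = [[x + 4, -1, 1, 6], [-1, x + 3, -1, 0], [-1, 1, x + 2, -6], [0, 0, 0, x]].

Expanding det(xI - A) along the first row:
det(xI - A) = + (x + 4)·det([[x + 3, -1, 0], [1, x + 2, -6], [0, 0, x]]) - (-1)·det([[-1, -1, 0], [-1, x + 2, -6], [0, 0, x]]) + (1)·det([[-1, x + 3, 0], [-1, 1, -6], [0, 0, x]]) - (6)·det([[-1, x + 3, -1], [-1, 1, x + 2], [0, 0, 0]]).

Evaluating gives χ_A(x) = x^4 + 9x^3 + 27x^2 + 27x = x(x + 3)^3.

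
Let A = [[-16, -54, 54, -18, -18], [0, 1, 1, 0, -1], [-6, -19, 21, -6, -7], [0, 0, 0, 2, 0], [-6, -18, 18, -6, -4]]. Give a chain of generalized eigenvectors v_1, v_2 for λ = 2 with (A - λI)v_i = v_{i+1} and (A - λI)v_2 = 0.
We seek v_1 ∈ ker((A - 2I)^2) \ ker(A - 2I), then set v_{i+1} = (A - 2I) v_i.

One such chain is v_1 = [[3, 0, 1, 0, 0]]^T, v_2 = [[0, 1, 1, 0, 0]]^T. Check: (A - 2I) v_2 = [[0, 0, 0, 0, 0]]^T = 0.

v_1 = [[3, 0, 1, 0, 0]]^T, v_2 = [[0, 1, 1, 0, 0]]^T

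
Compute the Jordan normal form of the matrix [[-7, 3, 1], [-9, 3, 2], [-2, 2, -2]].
J = [[-2, 1, 0], [0, -2, 1], [0, 0, -2]]

The characteristic polynomial is det(xI - A) = (x + 2)^3, so the eigenvalues are -2 (algebraic multiplicity 3).

For λ = -2: rank(A + 2I) = 2, rank((A + 2I)^2) = 1, rank((A + 2I)^3) = 0. The eigenspace has dimension 3 - 2 = 1, so there is 1 Jordan block; the rank sequence gives block sizes [3].

Assembling the blocks gives the Jordan form J above.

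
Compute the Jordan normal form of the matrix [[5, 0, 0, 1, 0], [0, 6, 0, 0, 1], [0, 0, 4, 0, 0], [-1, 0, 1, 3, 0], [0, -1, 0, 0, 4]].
The characteristic polynomial is det(xI - A) = (x - 5)^2(x - 4)^3, so the eigenvalues are 4 (algebraic multiplicity 3), 5 (algebraic multiplicity 2).

For λ = 4: rank(A - 4I) = 4, rank((A - 4I)^2) = 3, rank((A - 4I)^3) = 2. The eigenspace has dimension 5 - 4 = 1, so there is 1 Jordan block; the rank sequence gives block sizes [3].

For λ = 5: rank(A - 5I) = 4, rank((A - 5I)^2) = 3. The eigenspace has dimension 5 - 4 = 1, so there is 1 Jordan block; the rank sequence gives block sizes [2].

Assembling the blocks gives the Jordan form J above.

J = [[4, 1, 0, 0, 0], [0, 4, 1, 0, 0], [0, 0, 4, 0, 0], [0, 0, 0, 5, 1], [0, 0, 0, 0, 5]]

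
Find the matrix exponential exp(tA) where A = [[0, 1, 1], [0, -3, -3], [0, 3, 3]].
e^{tA} = [[1, t, t], [0, 1 - 3*t, -3*t], [0, 3*t, 3*t + 1]]

A has Jordan form J = [[0, 1, 0], [0, 0, 0], [0, 0, 0]] with A = PJP^{-1}, so e^{tA} = P e^{tJ} P^{-1}.

For a Jordan block J_k(λ), e^{tJ_k(λ)} = e^{λt} · (I + tN + t^2 N^2/2! + ... + t^{k-1} N^{k-1}/(k-1)!) where N is the nilpotent superdiagonal part.

Assembling the blocks and conjugating back gives the entries of e^{tA} as shown above.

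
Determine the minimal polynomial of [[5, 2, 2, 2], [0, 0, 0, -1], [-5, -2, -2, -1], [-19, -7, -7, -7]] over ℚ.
m_A(x) = x^2(x + 1)(x + 3)

The characteristic polynomial factors as x^2(x + 1)(x + 3). The minimal polynomial is ∏(x - λ)^{k_λ} where k_λ is the size of the largest Jordan block at λ.

For λ = -3: rank(A + 3I) = 3, and the largest Jordan block has size 1 (the smallest k with rank((A + 3I)^k) = rank((A + 3I)^(k+1))).
For λ = -1: rank(A + I) = 3, and the largest Jordan block has size 1 (the smallest k with rank((A + I)^k) = rank((A + I)^(k+1))).
For λ = 0: rank(A) = 3, and the largest Jordan block has size 2 (the smallest k with rank(A^k) = rank(A^(k+1))).

So m_A(x) = x^2(x + 1)(x + 3).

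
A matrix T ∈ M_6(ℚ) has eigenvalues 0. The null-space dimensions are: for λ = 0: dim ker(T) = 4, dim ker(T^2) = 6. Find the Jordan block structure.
Jordan blocks: (0, 2), (0, 2), (0, 1), (0, 1)

λ = 0: successive nullity increments [4, 2] count blocks of size ≥ k; block sizes are [2, 2, 1, 1].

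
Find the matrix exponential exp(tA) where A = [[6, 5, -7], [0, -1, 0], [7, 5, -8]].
e^{tA} = [[(7*t + 1)*e^{-t}, 5*t*e^{-t}, -7*t*e^{-t}], [0, e^{-t}, 0], [7*t*e^{-t}, 5*t*e^{-t}, (1 - 7*t)*e^{-t}]]

A has Jordan form J = [[-1, 1, 0], [0, -1, 0], [0, 0, -1]] with A = PJP^{-1}, so e^{tA} = P e^{tJ} P^{-1}.

For a Jordan block J_k(λ), e^{tJ_k(λ)} = e^{λt} · (I + tN + t^2 N^2/2! + ... + t^{k-1} N^{k-1}/(k-1)!) where N is the nilpotent superdiagonal part.

Assembling the blocks and conjugating back gives the entries of e^{tA} as shown above.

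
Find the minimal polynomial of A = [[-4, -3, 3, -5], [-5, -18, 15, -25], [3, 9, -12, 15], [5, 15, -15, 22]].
m_A(x) = (x + 3)^2

The characteristic polynomial factors as (x + 3)^4. The minimal polynomial is ∏(x - λ)^{k_λ} where k_λ is the size of the largest Jordan block at λ.

For λ = -3: rank(A + 3I) = 1, and the largest Jordan block has size 2 (the smallest k with rank((A + 3I)^k) = rank((A + 3I)^(k+1))).

So m_A(x) = (x + 3)^2.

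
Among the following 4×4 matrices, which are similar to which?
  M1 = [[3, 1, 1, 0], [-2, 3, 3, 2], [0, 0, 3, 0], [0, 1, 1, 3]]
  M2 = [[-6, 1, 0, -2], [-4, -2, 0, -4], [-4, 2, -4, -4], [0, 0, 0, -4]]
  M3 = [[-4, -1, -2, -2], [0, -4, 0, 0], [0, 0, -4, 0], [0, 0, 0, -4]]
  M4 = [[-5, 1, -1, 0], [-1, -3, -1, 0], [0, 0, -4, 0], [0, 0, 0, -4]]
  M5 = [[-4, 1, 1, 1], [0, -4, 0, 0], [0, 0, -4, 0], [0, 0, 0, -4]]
Characteristic polynomials: χ_{M1} = (x - 3)^4, χ_{M2} = (x + 4)^4, χ_{M3} = (x + 4)^4, χ_{M4} = (x + 4)^4, χ_{M5} = (x + 4)^4.

{M1}: invariant factors x - 3, (x - 3)^3.

{M2, M3, M4, M5}: invariant factors x + 4, x + 4, (x + 4)^2.

Matrices are similar if and only if their invariant-factor lists agree; the partition into similarity classes is {M1}, {M2, M3, M4, M5}.

2 classes: {M1}, {M2, M3, M4, M5}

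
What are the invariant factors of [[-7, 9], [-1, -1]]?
(x + 4)^2

The Jordan structure of A has elementary divisors (x + 4)^2. Arranging the block sizes at each eigenvalue in decreasing order and taking row products gives the invariant factors.

Invariant factors (smallest first, each dividing the next): (x + 4)^2.

Check: the last factor (x + 4)^2 is the minimal polynomial, and the product (x + 4)^2 is the characteristic polynomial.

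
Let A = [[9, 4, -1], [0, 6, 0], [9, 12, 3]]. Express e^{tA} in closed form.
e^{tA} = [[(3*t + 1)*e^{6*t}, 4*t*e^{6*t}, -t*e^{6*t}], [0, e^{6*t}, 0], [9*t*e^{6*t}, 12*t*e^{6*t}, (1 - 3*t)*e^{6*t}]]

A has Jordan form J = [[6, 1, 0], [0, 6, 0], [0, 0, 6]] with A = PJP^{-1}, so e^{tA} = P e^{tJ} P^{-1}.

For a Jordan block J_k(λ), e^{tJ_k(λ)} = e^{λt} · (I + tN + t^2 N^2/2! + ... + t^{k-1} N^{k-1}/(k-1)!) where N is the nilpotent superdiagonal part.

Assembling the blocks and conjugating back gives the entries of e^{tA} as shown above.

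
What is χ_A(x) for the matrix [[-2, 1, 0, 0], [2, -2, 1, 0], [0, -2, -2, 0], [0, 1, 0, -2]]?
χ_A(x) = (x + 2)^4

xI - A = [[x + 2, -1, 0, 0], [-2, x + 2, -1, 0], [0, 2, x + 2, 0], [0, -1, 0, x + 2]].

Expanding det(xI - A) along the first row:
det(xI - A) = + (x + 2)·det([[x + 2, -1, 0], [2, x + 2, 0], [-1, 0, x + 2]]) - (-1)·det([[-2, -1, 0], [0, x + 2, 0], [0, 0, x + 2]]) + (0)·det([[-2, x + 2, 0], [0, 2, 0], [0, -1, x + 2]]) - (0)·det([[-2, x + 2, -1], [0, 2, x + 2], [0, -1, 0]]).

Evaluating gives χ_A(x) = x^4 + 8x^3 + 24x^2 + 32x + 16 = (x + 2)^4.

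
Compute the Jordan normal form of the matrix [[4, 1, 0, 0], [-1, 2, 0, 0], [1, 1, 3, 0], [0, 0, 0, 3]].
The characteristic polynomial is det(xI - A) = (x - 3)^4, so the eigenvalues are 3 (algebraic multiplicity 4).

For λ = 3: rank(A - 3I) = 1, rank((A - 3I)^2) = 0. The eigenspace has dimension 4 - 1 = 3, so there are 3 Jordan blocks; the rank sequence gives block sizes [2, 1, 1].

Assembling the blocks gives the Jordan form J above.

J = [[3, 1, 0, 0], [0, 3, 0, 0], [0, 0, 3, 0], [0, 0, 0, 3]]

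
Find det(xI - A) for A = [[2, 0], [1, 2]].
χ_A(x) = (x - 2)^2

xI - A = [[x - 2, 0], [-1, x - 2]].

Expanding det(xI - A) along the first row:
det(xI - A) = + (x - 2)·det([[x - 2]]) - (0)·det([[-1]]).

Evaluating gives χ_A(x) = x^2 - 4x + 4 = (x - 2)^2.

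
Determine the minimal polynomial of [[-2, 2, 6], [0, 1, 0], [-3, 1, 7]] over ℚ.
m_A(x) = (x - 4)(x - 1)^2

The characteristic polynomial factors as (x - 4)(x - 1)^2. The minimal polynomial is ∏(x - λ)^{k_λ} where k_λ is the size of the largest Jordan block at λ.

For λ = 1: rank(A - I) = 2, and the largest Jordan block has size 2 (the smallest k with rank((A - I)^k) = rank((A - I)^(k+1))).
For λ = 4: rank(A - 4I) = 2, and the largest Jordan block has size 1 (the smallest k with rank((A - 4I)^k) = rank((A - 4I)^(k+1))).

So m_A(x) = (x - 4)(x - 1)^2.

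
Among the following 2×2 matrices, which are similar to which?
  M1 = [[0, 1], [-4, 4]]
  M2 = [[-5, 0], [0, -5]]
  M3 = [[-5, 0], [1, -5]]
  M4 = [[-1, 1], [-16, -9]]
Characteristic polynomials: χ_{M1} = (x - 2)^2, χ_{M2} = (x + 5)^2, χ_{M3} = (x + 5)^2, χ_{M4} = (x + 5)^2.

{M1}: invariant factors (x - 2)^2.

{M2}: invariant factors x + 5, x + 5.

{M3, M4}: invariant factors (x + 5)^2.

Matrices are similar if and only if their invariant-factor lists agree; the partition into similarity classes is {M1}, {M2}, {M3, M4}.

3 classes: {M1}, {M2}, {M3, M4}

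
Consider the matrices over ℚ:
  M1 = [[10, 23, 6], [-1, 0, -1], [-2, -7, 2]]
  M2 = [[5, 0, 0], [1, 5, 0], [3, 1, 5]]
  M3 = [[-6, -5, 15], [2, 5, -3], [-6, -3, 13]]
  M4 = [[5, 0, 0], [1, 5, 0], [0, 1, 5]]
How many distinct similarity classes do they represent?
Characteristic polynomials: χ_{M1} = (x - 4)^3, χ_{M2} = (x - 5)^3, χ_{M3} = (x - 4)^3, χ_{M4} = (x - 5)^3.

{M1}: invariant factors (x - 4)^3.

{M2, M4}: invariant factors (x - 5)^3.

{M3}: invariant factors x - 4, (x - 4)^2.

Matrices are similar if and only if their invariant-factor lists agree; the partition into similarity classes is {M1}, {M2, M4}, {M3}.

3 classes: {M1}, {M2, M4}, {M3}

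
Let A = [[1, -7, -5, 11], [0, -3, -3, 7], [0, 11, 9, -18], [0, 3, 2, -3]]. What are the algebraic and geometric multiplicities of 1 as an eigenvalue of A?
The characteristic polynomial is (x - 1)^4, so the factor x - 1 appears with exponent 4: the algebraic multiplicity is 4.

rank(A - I) = 2, so the eigenspace has dimension 4 - 2 = 2: the geometric multiplicity is 2.

Since 2 < 4, A is not diagonalizable.

algebraic multiplicity 4, geometric multiplicity 2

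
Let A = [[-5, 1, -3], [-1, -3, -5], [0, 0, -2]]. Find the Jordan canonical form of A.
The characteristic polynomial is det(xI - A) = (x + 2)(x + 4)^2, so the eigenvalues are -4 (algebraic multiplicity 2), -2 (algebraic multiplicity 1).

For λ = -4: rank(A + 4I) = 2, rank((A + 4I)^2) = 1. The eigenspace has dimension 3 - 2 = 1, so there is 1 Jordan block; the rank sequence gives block sizes [2].

For λ = -2: algebraic multiplicity 1 gives one 1×1 block.

Assembling the blocks gives the Jordan form J above.

J = [[-4, 1, 0], [0, -4, 0], [0, 0, -2]]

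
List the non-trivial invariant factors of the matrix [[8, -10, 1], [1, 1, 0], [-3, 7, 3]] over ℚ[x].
The Jordan structure of A has elementary divisors (x - 4)^3. Arranging the block sizes at each eigenvalue in decreasing order and taking row products gives the invariant factors.

Invariant factors (smallest first, each dividing the next): (x - 4)^3.

Check: the last factor (x - 4)^3 is the minimal polynomial, and the product (x - 4)^3 is the characteristic polynomial.

(x - 4)^3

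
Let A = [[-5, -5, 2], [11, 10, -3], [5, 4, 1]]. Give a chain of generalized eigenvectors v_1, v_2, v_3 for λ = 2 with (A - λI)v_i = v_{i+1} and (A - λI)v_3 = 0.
v_1 = [[1, -1, 0]]^T, v_2 = [[-2, 3, 1]]^T, v_3 = [[1, -1, 1]]^T

We seek v_1 ∈ ker((A - 2I)^3) \ ker((A - 2I)^2), then set v_{i+1} = (A - 2I) v_i.

One such chain is v_1 = [[1, -1, 0]]^T, v_2 = [[-2, 3, 1]]^T, v_3 = [[1, -1, 1]]^T. Check: (A - 2I) v_3 = [[0, 0, 0]]^T = 0.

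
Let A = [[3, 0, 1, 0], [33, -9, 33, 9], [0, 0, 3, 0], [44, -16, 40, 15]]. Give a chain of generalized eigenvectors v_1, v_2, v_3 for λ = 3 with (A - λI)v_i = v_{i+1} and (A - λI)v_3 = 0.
We seek v_1 ∈ ker((A - 3I)^3) \ ker((A - 3I)^2), then set v_{i+1} = (A - 3I) v_i.

One such chain is v_1 = [[-2, -3, 1, 0]]^T, v_2 = [[1, 3, 0, 0]]^T, v_3 = [[0, -3, 0, -4]]^T. Check: (A - 3I) v_3 = [[0, 0, 0, 0]]^T = 0.

v_1 = [[-2, -3, 1, 0]]^T, v_2 = [[1, 3, 0, 0]]^T, v_3 = [[0, -3, 0, -4]]^T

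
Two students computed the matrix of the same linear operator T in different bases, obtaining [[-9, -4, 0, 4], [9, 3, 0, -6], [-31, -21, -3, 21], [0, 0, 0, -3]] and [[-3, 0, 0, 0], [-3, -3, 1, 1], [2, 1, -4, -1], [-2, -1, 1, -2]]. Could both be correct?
Yes.

Two matrices over a field are similar if and only if they have the same invariant factors.

Both A and B have characteristic polynomial (x + 3)^4 and minimal polynomial (x + 3)^3. Computing further, both have invariant factors x + 3, (x + 3)^3. Hence A and B are similar.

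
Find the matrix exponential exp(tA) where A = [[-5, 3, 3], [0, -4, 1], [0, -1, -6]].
A has Jordan form J = [[-5, 1, 0], [0, -5, 0], [0, 0, -5]] with A = PJP^{-1}, so e^{tA} = P e^{tJ} P^{-1}.

For a Jordan block J_k(λ), e^{tJ_k(λ)} = e^{λt} · (I + tN + t^2 N^2/2! + ... + t^{k-1} N^{k-1}/(k-1)!) where N is the nilpotent superdiagonal part.

Assembling the blocks and conjugating back gives the entries of e^{tA} as shown above.

e^{tA} = [[e^{-5*t}, 3*t*e^{-5*t}, 3*t*e^{-5*t}], [0, (t + 1)*e^{-5*t}, t*e^{-5*t}], [0, -t*e^{-5*t}, (1 - t)*e^{-5*t}]]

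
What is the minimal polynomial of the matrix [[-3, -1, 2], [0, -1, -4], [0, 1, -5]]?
m_A(x) = (x + 3)^2

The characteristic polynomial factors as (x + 3)^3. The minimal polynomial is ∏(x - λ)^{k_λ} where k_λ is the size of the largest Jordan block at λ.

For λ = -3: rank(A + 3I) = 1, and the largest Jordan block has size 2 (the smallest k with rank((A + 3I)^k) = rank((A + 3I)^(k+1))).

So m_A(x) = (x + 3)^2.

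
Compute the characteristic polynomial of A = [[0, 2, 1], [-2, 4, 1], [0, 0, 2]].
xI - A = [[x, -2, -1], [2, x - 4, -1], [0, 0, x - 2]].

Expanding det(xI - A) along the first row:
det(xI - A) = + (x)·det([[x - 4, -1], [0, x - 2]]) - (-2)·det([[2, -1], [0, x - 2]]) + (-1)·det([[2, x - 4], [0, 0]]).

Evaluating gives χ_A(x) = x^3 - 6x^2 + 12x - 8 = (x - 2)^3.

χ_A(x) = (x - 2)^3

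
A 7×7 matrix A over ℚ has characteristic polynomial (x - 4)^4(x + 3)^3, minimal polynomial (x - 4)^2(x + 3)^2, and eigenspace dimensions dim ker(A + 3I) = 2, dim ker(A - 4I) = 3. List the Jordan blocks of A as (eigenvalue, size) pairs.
λ = -3: algebraic multiplicity 3 (exponent in χ_A), largest block size 2 (exponent in m_A), 2 blocks (geometric multiplicity). These force block sizes [2, 1].
λ = 4: algebraic multiplicity 4 (exponent in χ_A), largest block size 2 (exponent in m_A), 3 blocks (geometric multiplicity). These force block sizes [2, 1, 1].

Jordan blocks: (-3, 2), (-3, 1), (4, 2), (4, 1), (4, 1)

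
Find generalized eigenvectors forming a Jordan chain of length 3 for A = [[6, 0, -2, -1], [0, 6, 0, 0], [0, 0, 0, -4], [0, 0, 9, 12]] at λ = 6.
v_1 = [[0, 0, 1, -1]]^T, v_2 = [[-1, 0, -2, 3]]^T, v_3 = [[1, 0, 0, 0]]^T

We seek v_1 ∈ ker((A - 6I)^3) \ ker((A - 6I)^2), then set v_{i+1} = (A - 6I) v_i.

One such chain is v_1 = [[0, 0, 1, -1]]^T, v_2 = [[-1, 0, -2, 3]]^T, v_3 = [[1, 0, 0, 0]]^T. Check: (A - 6I) v_3 = [[0, 0, 0, 0]]^T = 0.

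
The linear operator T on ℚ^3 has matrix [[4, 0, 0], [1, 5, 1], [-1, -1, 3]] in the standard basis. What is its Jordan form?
J = [[4, 1, 0], [0, 4, 0], [0, 0, 4]]

The characteristic polynomial is det(xI - A) = (x - 4)^3, so the eigenvalues are 4 (algebraic multiplicity 3).

For λ = 4: rank(A - 4I) = 1, rank((A - 4I)^2) = 0. The eigenspace has dimension 3 - 1 = 2, so there are 2 Jordan blocks; the rank sequence gives block sizes [2, 1].

Assembling the blocks gives the Jordan form J above.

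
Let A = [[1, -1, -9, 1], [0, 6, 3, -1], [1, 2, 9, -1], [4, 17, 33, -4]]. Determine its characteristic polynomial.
χ_A(x) = (x - 3)^4

xI - A = [[x - 1, 1, 9, -1], [0, x - 6, -3, 1], [-1, -2, x - 9, 1], [-4, -17, -33, x + 4]].

Expanding det(xI - A) along the first row:
det(xI - A) = + (x - 1)·det([[x - 6, -3, 1], [-2, x - 9, 1], [-17, -33, x + 4]]) - (1)·det([[0, -3, 1], [-1, x - 9, 1], [-4, -33, x + 4]]) + (9)·det([[0, x - 6, 1], [-1, -2, 1], [-4, -17, x + 4]]) - (-1)·det([[0, x - 6, -3], [-1, -2, x - 9], [-4, -17, -33]]).

Evaluating gives χ_A(x) = x^4 - 12x^3 + 54x^2 - 108x + 81 = (x - 3)^4.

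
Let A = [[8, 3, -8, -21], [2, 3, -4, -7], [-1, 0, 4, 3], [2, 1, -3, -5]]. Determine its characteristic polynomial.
xI - A = [[x - 8, -3, 8, 21], [-2, x - 3, 4, 7], [1, 0, x - 4, -3], [-2, -1, 3, x + 5]].

Expanding det(xI - A) along the first row:
det(xI - A) = + (x - 8)·det([[x - 3, 4, 7], [0, x - 4, -3], [-1, 3, x + 5]]) - (-3)·det([[-2, 4, 7], [1, x - 4, -3], [-2, 3, x + 5]]) + (8)·det([[-2, x - 3, 7], [1, 0, -3], [-2, -1, x + 5]]) - (21)·det([[-2, x - 3, 4], [1, 0, x - 4], [-2, -1, 3]]).

Evaluating gives χ_A(x) = x^4 - 10x^3 + 37x^2 - 60x + 36 = (x - 3)^2(x - 2)^2.

χ_A(x) = (x - 3)^2(x - 2)^2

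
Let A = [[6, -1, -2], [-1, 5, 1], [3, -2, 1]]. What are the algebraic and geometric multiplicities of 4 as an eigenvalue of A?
algebraic multiplicity 3, geometric multiplicity 1

The characteristic polynomial is (x - 4)^3, so the factor x - 4 appears with exponent 3: the algebraic multiplicity is 3.

rank(A - 4I) = 2, so the eigenspace has dimension 3 - 2 = 1: the geometric multiplicity is 1.

Since 1 < 3, A is not diagonalizable.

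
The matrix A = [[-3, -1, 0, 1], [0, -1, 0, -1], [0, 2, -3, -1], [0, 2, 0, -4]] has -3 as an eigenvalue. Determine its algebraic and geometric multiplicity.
The characteristic polynomial is (x + 2)(x + 3)^3, so the factor x + 3 appears with exponent 3: the algebraic multiplicity is 3.

rank(A + 3I) = 2, so the eigenspace has dimension 4 - 2 = 2: the geometric multiplicity is 2.

Since 2 < 3, A is not diagonalizable.

algebraic multiplicity 3, geometric multiplicity 2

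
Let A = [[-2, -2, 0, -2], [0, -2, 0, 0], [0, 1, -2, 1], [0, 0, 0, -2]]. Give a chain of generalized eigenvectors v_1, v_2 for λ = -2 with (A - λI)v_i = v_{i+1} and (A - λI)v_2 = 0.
v_1 = [[0, 1, 0, 0]]^T, v_2 = [[-2, 0, 1, 0]]^T

We seek v_1 ∈ ker((A + 2I)^2) \ ker(A + 2I), then set v_{i+1} = (A + 2I) v_i.

One such chain is v_1 = [[0, 1, 0, 0]]^T, v_2 = [[-2, 0, 1, 0]]^T. Check: (A + 2I) v_2 = [[0, 0, 0, 0]]^T = 0.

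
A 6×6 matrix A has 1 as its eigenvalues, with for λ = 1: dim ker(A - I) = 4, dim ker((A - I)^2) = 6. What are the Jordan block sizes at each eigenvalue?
λ = 1: successive nullity increments [4, 2] count blocks of size ≥ k; block sizes are [2, 2, 1, 1].

Jordan blocks: (1, 2), (1, 2), (1, 1), (1, 1)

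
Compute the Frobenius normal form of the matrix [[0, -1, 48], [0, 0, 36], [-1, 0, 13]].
R = [[0, 0, 36], [1, 0, -48], [0, 1, 13]]

The invariant factors of A (the non-unit diagonal entries of the Smith normal form of xI - A over ℚ[x]) are (x - 6)^2(x - 1), each dividing the next. The characteristic polynomial is their product, (x - 6)^2(x - 1).

The rational canonical form is the block-diagonal matrix of companion matrices C(f_i):
R = [[0, 0, 36], [1, 0, -48], [0, 1, 13]].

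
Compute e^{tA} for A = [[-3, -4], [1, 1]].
A has Jordan form J = [[-1, 1], [0, -1]] with A = PJP^{-1}, so e^{tA} = P e^{tJ} P^{-1}.

For a Jordan block J_k(λ), e^{tJ_k(λ)} = e^{λt} · (I + tN + t^2 N^2/2! + ... + t^{k-1} N^{k-1}/(k-1)!) where N is the nilpotent superdiagonal part.

Assembling the blocks and conjugating back gives the entries of e^{tA} as shown above.

e^{tA} = [[(1 - 2*t)*e^{-t}, -4*t*e^{-t}], [t*e^{-t}, (2*t + 1)*e^{-t}]]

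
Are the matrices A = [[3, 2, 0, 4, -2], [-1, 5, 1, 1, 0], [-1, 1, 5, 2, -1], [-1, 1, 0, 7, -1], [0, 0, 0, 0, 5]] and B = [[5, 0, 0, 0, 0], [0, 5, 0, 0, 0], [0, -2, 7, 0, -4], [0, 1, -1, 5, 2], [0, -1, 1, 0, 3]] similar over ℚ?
Both have characteristic polynomial (x - 5)^5, but the minimal polynomial of A is (x - 5)^3 while the minimal polynomial of B is (x - 5)^2. The minimal polynomial is a similarity invariant, so A and B are not similar.

No.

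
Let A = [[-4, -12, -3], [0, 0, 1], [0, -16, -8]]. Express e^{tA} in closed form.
A has Jordan form J = [[-4, 1, 0], [0, -4, 0], [0, 0, -4]] with A = PJP^{-1}, so e^{tA} = P e^{tJ} P^{-1}.

For a Jordan block J_k(λ), e^{tJ_k(λ)} = e^{λt} · (I + tN + t^2 N^2/2! + ... + t^{k-1} N^{k-1}/(k-1)!) where N is the nilpotent superdiagonal part.

Assembling the blocks and conjugating back gives the entries of e^{tA} as shown above.

e^{tA} = [[e^{-4*t}, -12*t*e^{-4*t}, -3*t*e^{-4*t}], [0, (4*t + 1)*e^{-4*t}, t*e^{-4*t}], [0, -16*t*e^{-4*t}, (1 - 4*t)*e^{-4*t}]]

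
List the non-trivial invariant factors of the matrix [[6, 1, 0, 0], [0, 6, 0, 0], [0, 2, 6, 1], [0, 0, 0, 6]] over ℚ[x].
(x - 6)^2, (x - 6)^2

The Jordan structure of A has elementary divisors (x - 6)^2, (x - 6)^2. Arranging the block sizes at each eigenvalue in decreasing order and taking row products gives the invariant factors.

Invariant factors (smallest first, each dividing the next): (x - 6)^2, (x - 6)^2.

Check: the last factor (x - 6)^2 is the minimal polynomial, and the product (x - 6)^4 is the characteristic polynomial.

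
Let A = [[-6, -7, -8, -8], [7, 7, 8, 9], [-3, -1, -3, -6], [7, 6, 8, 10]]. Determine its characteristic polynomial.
xI - A = [[x + 6, 7, 8, 8], [-7, x - 7, -8, -9], [3, 1, x + 3, 6], [-7, -6, -8, x - 10]].

Expanding det(xI - A) along the first row:
det(xI - A) = + (x + 6)·det([[x - 7, -8, -9], [1, x + 3, 6], [-6, -8, x - 10]]) - (7)·det([[-7, -8, -9], [3, x + 3, 6], [-7, -8, x - 10]]) + (8)·det([[-7, x - 7, -9], [3, 1, 6], [-7, -6, x - 10]]) - (8)·det([[-7, x - 7, -8], [3, 1, x + 3], [-7, -6, -8]]).

Evaluating gives χ_A(x) = x^4 - 8x^3 + 18x^2 - 16x + 5 = (x - 5)(x - 1)^3.

χ_A(x) = (x - 5)(x - 1)^3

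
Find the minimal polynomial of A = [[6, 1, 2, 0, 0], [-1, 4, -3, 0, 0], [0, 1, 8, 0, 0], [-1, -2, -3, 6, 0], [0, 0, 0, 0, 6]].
The characteristic polynomial factors as (x - 6)^5. The minimal polynomial is ∏(x - λ)^{k_λ} where k_λ is the size of the largest Jordan block at λ.

For λ = 6: rank(A - 6I) = 2, and the largest Jordan block has size 3 (the smallest k with rank((A - 6I)^k) = rank((A - 6I)^(k+1))).

So m_A(x) = (x - 6)^3.

m_A(x) = (x - 6)^3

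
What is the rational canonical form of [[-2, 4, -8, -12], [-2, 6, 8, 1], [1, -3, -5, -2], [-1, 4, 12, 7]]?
R = [[0, 0, 0, 0], [1, 0, 0, 4], [0, 1, 0, -9], [0, 0, 1, 6]]

The invariant factors of A (the non-unit diagonal entries of the Smith normal form of xI - A over ℚ[x]) are x(x - 4)(x - 1)^2, each dividing the next. The characteristic polynomial is their product, x(x - 4)(x - 1)^2.

The rational canonical form is the block-diagonal matrix of companion matrices C(f_i):
R = [[0, 0, 0, 0], [1, 0, 0, 4], [0, 1, 0, -9], [0, 0, 1, 6]].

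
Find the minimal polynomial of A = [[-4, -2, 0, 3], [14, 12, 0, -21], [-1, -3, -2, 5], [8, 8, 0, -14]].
m_A(x) = (x + 2)^2

The characteristic polynomial factors as (x + 2)^4. The minimal polynomial is ∏(x - λ)^{k_λ} where k_λ is the size of the largest Jordan block at λ.

For λ = -2: rank(A + 2I) = 2, and the largest Jordan block has size 2 (the smallest k with rank((A + 2I)^k) = rank((A + 2I)^(k+1))).

So m_A(x) = (x + 2)^2.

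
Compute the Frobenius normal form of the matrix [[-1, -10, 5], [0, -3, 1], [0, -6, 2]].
R = [[-1, 0, 0], [0, 0, 0], [0, 1, -1]]

The invariant factors of A (the non-unit diagonal entries of the Smith normal form of xI - A over ℚ[x]) are x + 1, x(x + 1), each dividing the next. The characteristic polynomial is their product, x(x + 1)^2.

The rational canonical form is the block-diagonal matrix of companion matrices C(f_i):
R = [[-1, 0, 0], [0, 0, 0], [0, 1, -1]].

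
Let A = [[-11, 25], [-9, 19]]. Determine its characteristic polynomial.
χ_A(x) = (x - 4)^2

xI - A = [[x + 11, -25], [9, x - 19]].

Expanding det(xI - A) along the first row:
det(xI - A) = + (x + 11)·det([[x - 19]]) - (-25)·det([[9]]).

Evaluating gives χ_A(x) = x^2 - 8x + 16 = (x - 4)^2.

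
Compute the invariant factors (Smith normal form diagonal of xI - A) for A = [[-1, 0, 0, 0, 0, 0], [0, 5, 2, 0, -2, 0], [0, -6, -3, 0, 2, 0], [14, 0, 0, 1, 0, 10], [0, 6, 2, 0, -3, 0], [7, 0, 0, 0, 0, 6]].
x + 1, (x - 1)(x + 1), (x - 6)(x - 1)(x + 1)

The Jordan structure of A has elementary divisors (x + 1), (x + 1), (x + 1), (x - 1), (x - 1), (x - 6). Arranging the block sizes at each eigenvalue in decreasing order and taking row products gives the invariant factors.

Invariant factors (smallest first, each dividing the next): x + 1, (x - 1)(x + 1), (x - 6)(x - 1)(x + 1).

Check: the last factor (x - 6)(x - 1)(x + 1) is the minimal polynomial, and the product (x - 6)(x - 1)^2(x + 1)^3 is the characteristic polynomial.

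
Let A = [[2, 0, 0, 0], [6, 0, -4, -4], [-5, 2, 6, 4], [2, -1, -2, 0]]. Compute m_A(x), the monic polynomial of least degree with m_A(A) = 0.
The characteristic polynomial factors as (x - 2)^4. The minimal polynomial is ∏(x - λ)^{k_λ} where k_λ is the size of the largest Jordan block at λ.

For λ = 2: rank(A - 2I) = 2, and the largest Jordan block has size 2 (the smallest k with rank((A - 2I)^k) = rank((A - 2I)^(k+1))).

So m_A(x) = (x - 2)^2.

m_A(x) = (x - 2)^2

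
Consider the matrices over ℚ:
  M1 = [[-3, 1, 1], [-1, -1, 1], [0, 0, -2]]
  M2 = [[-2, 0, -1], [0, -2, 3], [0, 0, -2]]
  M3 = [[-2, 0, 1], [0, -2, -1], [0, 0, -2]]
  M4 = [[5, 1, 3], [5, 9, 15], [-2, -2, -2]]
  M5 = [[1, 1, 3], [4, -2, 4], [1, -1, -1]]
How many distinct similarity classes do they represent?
Characteristic polynomials: χ_{M1} = (x + 2)^3, χ_{M2} = (x + 2)^3, χ_{M3} = (x + 2)^3, χ_{M4} = (x - 4)^3, χ_{M5} = (x - 2)(x + 2)^2.

{M1, M2, M3}: invariant factors x + 2, (x + 2)^2.

{M4}: invariant factors x - 4, (x - 4)^2.

{M5}: invariant factors (x - 2)(x + 2)^2.

Matrices are similar if and only if their invariant-factor lists agree; the partition into similarity classes is {M1, M2, M3}, {M4}, {M5}.

3 classes: {M1, M2, M3}, {M4}, {M5}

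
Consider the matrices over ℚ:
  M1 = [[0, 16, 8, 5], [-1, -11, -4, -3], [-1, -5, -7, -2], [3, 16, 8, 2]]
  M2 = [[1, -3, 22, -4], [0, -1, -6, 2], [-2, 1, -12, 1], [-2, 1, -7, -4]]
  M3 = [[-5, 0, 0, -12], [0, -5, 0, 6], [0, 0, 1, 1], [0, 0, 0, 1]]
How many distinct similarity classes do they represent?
2 classes: {M1, M2}, {M3}

Characteristic polynomials: χ_{M1} = (x + 3)^2(x + 5)^2, χ_{M2} = (x + 3)^2(x + 5)^2, χ_{M3} = (x - 1)^2(x + 5)^2.

{M1, M2}: invariant factors (x + 3)^2(x + 5)^2.

{M3}: invariant factors x + 5, (x - 1)^2(x + 5).

Matrices are similar if and only if their invariant-factor lists agree; the partition into similarity classes is {M1, M2}, {M3}.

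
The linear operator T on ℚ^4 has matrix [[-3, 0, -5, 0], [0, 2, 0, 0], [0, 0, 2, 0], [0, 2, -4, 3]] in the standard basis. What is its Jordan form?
J = [[-3, 0, 0, 0], [0, 2, 0, 0], [0, 0, 2, 0], [0, 0, 0, 3]]

The characteristic polynomial is det(xI - A) = (x - 3)(x - 2)^2(x + 3), so the eigenvalues are -3 (algebraic multiplicity 1), 2 (algebraic multiplicity 2), 3 (algebraic multiplicity 1).

For λ = -3: algebraic multiplicity 1 gives one 1×1 block.

For λ = 2: rank(A - 2I) = 2. The eigenspace has dimension 4 - 2 = 2, so there are 2 Jordan blocks; the rank sequence gives block sizes [1, 1].

For λ = 3: algebraic multiplicity 1 gives one 1×1 block.

Assembling the blocks gives the Jordan form J above.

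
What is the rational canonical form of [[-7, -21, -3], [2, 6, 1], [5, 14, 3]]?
The invariant factors of A (the non-unit diagonal entries of the Smith normal form of xI - A over ℚ[x]) are (x + 1)(x^2 - 3x + 1), each dividing the next. The characteristic polynomial is their product, (x + 1)(x^2 - 3x + 1).

The rational canonical form is the block-diagonal matrix of companion matrices C(f_i):
R = [[0, 0, -1], [1, 0, 2], [0, 1, 2]].

Note the characteristic polynomial does not split into linear factors over ℚ, so A has no Jordan form over ℚ; the rational canonical form exists over any field.

R = [[0, 0, -1], [1, 0, 2], [0, 1, 2]]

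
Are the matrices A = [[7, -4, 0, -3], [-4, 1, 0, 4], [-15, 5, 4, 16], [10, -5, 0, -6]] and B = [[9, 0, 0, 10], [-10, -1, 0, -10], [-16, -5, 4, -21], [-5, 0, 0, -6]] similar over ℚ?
Both have characteristic polynomial (x - 4)^2(x + 1)^2, but the minimal polynomial of A is (x - 4)^2(x + 1)^2 while the minimal polynomial of B is (x - 4)^2(x + 1). The minimal polynomial is a similarity invariant, so A and B are not similar.

No.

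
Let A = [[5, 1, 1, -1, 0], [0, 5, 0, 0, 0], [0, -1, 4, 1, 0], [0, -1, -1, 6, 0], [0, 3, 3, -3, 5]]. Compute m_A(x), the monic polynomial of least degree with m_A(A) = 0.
The characteristic polynomial factors as (x - 5)^5. The minimal polynomial is ∏(x - λ)^{k_λ} where k_λ is the size of the largest Jordan block at λ.

For λ = 5: rank(A - 5I) = 1, and the largest Jordan block has size 2 (the smallest k with rank((A - 5I)^k) = rank((A - 5I)^(k+1))).

So m_A(x) = (x - 5)^2.

m_A(x) = (x - 5)^2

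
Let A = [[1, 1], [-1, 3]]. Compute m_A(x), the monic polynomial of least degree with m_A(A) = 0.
The characteristic polynomial factors as (x - 2)^2. The minimal polynomial is ∏(x - λ)^{k_λ} where k_λ is the size of the largest Jordan block at λ.

For λ = 2: rank(A - 2I) = 1, and the largest Jordan block has size 2 (the smallest k with rank((A - 2I)^k) = rank((A - 2I)^(k+1))).

So m_A(x) = (x - 2)^2.

m_A(x) = (x - 2)^2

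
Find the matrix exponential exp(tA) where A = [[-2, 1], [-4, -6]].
e^{tA} = [[(2*t + 1)*e^{-4*t}, t*e^{-4*t}], [-4*t*e^{-4*t}, (1 - 2*t)*e^{-4*t}]]

A has Jordan form J = [[-4, 1], [0, -4]] with A = PJP^{-1}, so e^{tA} = P e^{tJ} P^{-1}.

For a Jordan block J_k(λ), e^{tJ_k(λ)} = e^{λt} · (I + tN + t^2 N^2/2! + ... + t^{k-1} N^{k-1}/(k-1)!) where N is the nilpotent superdiagonal part.

Assembling the blocks and conjugating back gives the entries of e^{tA} as shown above.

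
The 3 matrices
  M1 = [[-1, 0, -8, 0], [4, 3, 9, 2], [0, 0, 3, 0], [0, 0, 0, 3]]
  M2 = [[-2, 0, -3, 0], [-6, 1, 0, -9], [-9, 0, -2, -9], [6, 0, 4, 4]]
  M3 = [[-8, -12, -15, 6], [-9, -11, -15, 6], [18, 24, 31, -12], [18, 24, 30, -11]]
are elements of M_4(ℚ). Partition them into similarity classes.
3 classes: {M1}, {M2}, {M3}

Characteristic polynomials: χ_{M1} = (x - 3)^3(x + 1), χ_{M2} = (x - 1)^3(x + 2), χ_{M3} = (x - 1)^3(x + 2).

{M1}: invariant factors x - 3, (x - 3)^2(x + 1).

{M2}: invariant factors x - 1, (x - 1)^2(x + 2).

{M3}: invariant factors x - 1, x - 1, (x - 1)(x + 2).

Matrices are similar if and only if their invariant-factor lists agree; the partition into similarity classes is {M1}, {M2}, {M3}.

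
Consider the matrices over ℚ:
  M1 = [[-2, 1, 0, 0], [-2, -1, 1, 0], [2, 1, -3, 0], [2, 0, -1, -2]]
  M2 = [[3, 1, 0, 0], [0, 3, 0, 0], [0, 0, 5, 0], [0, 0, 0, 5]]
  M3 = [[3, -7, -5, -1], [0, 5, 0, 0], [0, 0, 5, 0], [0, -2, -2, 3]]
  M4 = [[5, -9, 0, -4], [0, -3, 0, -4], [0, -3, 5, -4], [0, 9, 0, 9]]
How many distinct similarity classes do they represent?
Characteristic polynomials: χ_{M1} = (x + 2)^4, χ_{M2} = (x - 5)^2(x - 3)^2, χ_{M3} = (x - 5)^2(x - 3)^2, χ_{M4} = (x - 5)^2(x - 3)^2.

{M1}: invariant factors x + 2, (x + 2)^3.

{M2, M3, M4}: invariant factors x - 5, (x - 5)(x - 3)^2.

Matrices are similar if and only if their invariant-factor lists agree; the partition into similarity classes is {M1}, {M2, M3, M4}.

2 classes: {M1}, {M2, M3, M4}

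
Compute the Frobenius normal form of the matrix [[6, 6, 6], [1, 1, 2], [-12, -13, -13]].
The invariant factors of A (the non-unit diagonal entries of the Smith normal form of xI - A over ℚ[x]) are (x + 3)(x^2 + 3x - 2), each dividing the next. The characteristic polynomial is their product, (x + 3)(x^2 + 3x - 2).

The rational canonical form is the block-diagonal matrix of companion matrices C(f_i):
R = [[0, 0, 6], [1, 0, -7], [0, 1, -6]].

Note the characteristic polynomial does not split into linear factors over ℚ, so A has no Jordan form over ℚ; the rational canonical form exists over any field.

R = [[0, 0, 6], [1, 0, -7], [0, 1, -6]]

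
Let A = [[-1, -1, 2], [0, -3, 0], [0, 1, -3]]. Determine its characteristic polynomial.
χ_A(x) = (x + 1)(x + 3)^2

xI - A = [[x + 1, 1, -2], [0, x + 3, 0], [0, -1, x + 3]].

Expanding det(xI - A) along the first row:
det(xI - A) = + (x + 1)·det([[x + 3, 0], [-1, x + 3]]) - (1)·det([[0, 0], [0, x + 3]]) + (-2)·det([[0, x + 3], [0, -1]]).

Evaluating gives χ_A(x) = x^3 + 7x^2 + 15x + 9 = (x + 1)(x + 3)^2.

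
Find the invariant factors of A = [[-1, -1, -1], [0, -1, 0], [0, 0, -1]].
x + 1, (x + 1)^2

The Jordan structure of A has elementary divisors (x + 1)^2, (x + 1). Arranging the block sizes at each eigenvalue in decreasing order and taking row products gives the invariant factors.

Invariant factors (smallest first, each dividing the next): x + 1, (x + 1)^2.

Check: the last factor (x + 1)^2 is the minimal polynomial, and the product (x + 1)^3 is the characteristic polynomial.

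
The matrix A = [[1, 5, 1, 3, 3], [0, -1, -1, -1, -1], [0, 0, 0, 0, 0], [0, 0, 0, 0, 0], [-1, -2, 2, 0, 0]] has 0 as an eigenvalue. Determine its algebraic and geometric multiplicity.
The characteristic polynomial is x^5, so the factor x appears with exponent 5: the algebraic multiplicity is 5.

rank(A) = 2, so the eigenspace has dimension 5 - 2 = 3: the geometric multiplicity is 3.

Since 3 < 5, A is not diagonalizable.

algebraic multiplicity 5, geometric multiplicity 3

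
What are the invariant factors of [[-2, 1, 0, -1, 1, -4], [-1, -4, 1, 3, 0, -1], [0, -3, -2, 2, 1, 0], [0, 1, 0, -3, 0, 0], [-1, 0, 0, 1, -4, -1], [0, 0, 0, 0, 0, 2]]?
(x + 3)^2, (x - 2)(x + 3)^3

The Jordan structure of A has elementary divisors (x + 3)^3, (x + 3)^2, (x - 2). Arranging the block sizes at each eigenvalue in decreasing order and taking row products gives the invariant factors.

Invariant factors (smallest first, each dividing the next): (x + 3)^2, (x - 2)(x + 3)^3.

Check: the last factor (x - 2)(x + 3)^3 is the minimal polynomial, and the product (x - 2)(x + 3)^5 is the characteristic polynomial.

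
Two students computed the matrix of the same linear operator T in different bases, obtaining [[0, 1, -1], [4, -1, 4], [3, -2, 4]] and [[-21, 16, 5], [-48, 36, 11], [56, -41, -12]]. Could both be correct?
Yes.

Two matrices over a field are similar if and only if they have the same invariant factors.

Both A and B have characteristic polynomial (x - 1)^3 and minimal polynomial (x - 1)^3. Computing further, both have invariant factors (x - 1)^3. Hence A and B are similar.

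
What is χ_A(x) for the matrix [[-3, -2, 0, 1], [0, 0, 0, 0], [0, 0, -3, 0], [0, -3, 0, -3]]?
xI - A = [[x + 3, 2, 0, -1], [0, x, 0, 0], [0, 0, x + 3, 0], [0, 3, 0, x + 3]].

Expanding det(xI - A) along the first row:
det(xI - A) = + (x + 3)·det([[x, 0, 0], [0, x + 3, 0], [3, 0, x + 3]]) - (2)·det([[0, 0, 0], [0, x + 3, 0], [0, 0, x + 3]]) + (0)·det([[0, x, 0], [0, 0, 0], [0, 3, x + 3]]) - (-1)·det([[0, x, 0], [0, 0, x + 3], [0, 3, 0]]).

Evaluating gives χ_A(x) = x^4 + 9x^3 + 27x^2 + 27x = x(x + 3)^3.

χ_A(x) = x(x + 3)^3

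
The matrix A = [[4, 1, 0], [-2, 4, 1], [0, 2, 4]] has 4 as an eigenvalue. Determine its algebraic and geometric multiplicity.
algebraic multiplicity 3, geometric multiplicity 1

The characteristic polynomial is (x - 4)^3, so the factor x - 4 appears with exponent 3: the algebraic multiplicity is 3.

rank(A - 4I) = 2, so the eigenspace has dimension 3 - 2 = 1: the geometric multiplicity is 1.

Since 1 < 3, A is not diagonalizable.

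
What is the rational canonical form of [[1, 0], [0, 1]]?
R = [[1, 0], [0, 1]]

The invariant factors of A (the non-unit diagonal entries of the Smith normal form of xI - A over ℚ[x]) are x - 1, x - 1, each dividing the next. The characteristic polynomial is their product, (x - 1)^2.

The rational canonical form is the block-diagonal matrix of companion matrices C(f_i):
R = [[1, 0], [0, 1]].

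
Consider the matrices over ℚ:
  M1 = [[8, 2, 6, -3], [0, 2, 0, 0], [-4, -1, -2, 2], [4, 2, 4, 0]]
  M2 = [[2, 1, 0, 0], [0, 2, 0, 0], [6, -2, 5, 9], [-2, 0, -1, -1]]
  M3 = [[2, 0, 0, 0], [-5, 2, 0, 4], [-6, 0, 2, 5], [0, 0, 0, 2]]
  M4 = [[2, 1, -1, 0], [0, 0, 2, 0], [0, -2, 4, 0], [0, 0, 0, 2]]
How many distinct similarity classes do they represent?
Characteristic polynomials: χ_{M1} = (x - 2)^4, χ_{M2} = (x - 2)^4, χ_{M3} = (x - 2)^4, χ_{M4} = (x - 2)^4.

{M1, M2, M3}: invariant factors (x - 2)^2, (x - 2)^2.

{M4}: invariant factors x - 2, x - 2, (x - 2)^2.

Matrices are similar if and only if their invariant-factor lists agree; the partition into similarity classes is {M1, M2, M3}, {M4}.

2 classes: {M1, M2, M3}, {M4}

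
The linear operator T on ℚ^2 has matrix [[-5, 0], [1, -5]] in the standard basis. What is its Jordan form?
The characteristic polynomial is det(xI - A) = (x + 5)^2, so the eigenvalues are -5 (algebraic multiplicity 2).

For λ = -5: rank(A + 5I) = 1, rank((A + 5I)^2) = 0. The eigenspace has dimension 2 - 1 = 1, so there is 1 Jordan block; the rank sequence gives block sizes [2].

Assembling the blocks gives the Jordan form J above.

J = [[-5, 1], [0, -5]]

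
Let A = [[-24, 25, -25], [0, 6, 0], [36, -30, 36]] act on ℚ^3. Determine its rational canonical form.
R = [[6, 0, 0], [0, 0, -36], [0, 1, 12]]

The invariant factors of A (the non-unit diagonal entries of the Smith normal form of xI - A over ℚ[x]) are x - 6, (x - 6)^2, each dividing the next. The characteristic polynomial is their product, (x - 6)^3.

The rational canonical form is the block-diagonal matrix of companion matrices C(f_i):
R = [[6, 0, 0], [0, 0, -36], [0, 1, 12]].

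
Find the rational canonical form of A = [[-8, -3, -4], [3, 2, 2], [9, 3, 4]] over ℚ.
The invariant factors of A (the non-unit diagonal entries of the Smith normal form of xI - A over ℚ[x]) are (x - 1)(x + 1)(x + 2), each dividing the next. The characteristic polynomial is their product, (x - 1)(x + 1)(x + 2).

The rational canonical form is the block-diagonal matrix of companion matrices C(f_i):
R = [[0, 0, 2], [1, 0, 1], [0, 1, -2]].

R = [[0, 0, 2], [1, 0, 1], [0, 1, -2]]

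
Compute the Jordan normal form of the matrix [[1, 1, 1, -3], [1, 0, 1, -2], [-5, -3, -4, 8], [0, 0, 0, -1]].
The characteristic polynomial is det(xI - A) = (x + 1)^4, so the eigenvalues are -1 (algebraic multiplicity 4).

For λ = -1: rank(A + I) = 2, rank((A + I)^2) = 1, rank((A + I)^3) = 0. The eigenspace has dimension 4 - 2 = 2, so there are 2 Jordan blocks; the rank sequence gives block sizes [3, 1].

Assembling the blocks gives the Jordan form J above.

J = [[-1, 1, 0, 0], [0, -1, 1, 0], [0, 0, -1, 0], [0, 0, 0, -1]]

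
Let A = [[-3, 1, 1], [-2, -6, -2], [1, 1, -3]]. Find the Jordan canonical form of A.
J = [[-4, 1, 0], [0, -4, 0], [0, 0, -4]]

The characteristic polynomial is det(xI - A) = (x + 4)^3, so the eigenvalues are -4 (algebraic multiplicity 3).

For λ = -4: rank(A + 4I) = 1, rank((A + 4I)^2) = 0. The eigenspace has dimension 3 - 1 = 2, so there are 2 Jordan blocks; the rank sequence gives block sizes [2, 1].

Assembling the blocks gives the Jordan form J above.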